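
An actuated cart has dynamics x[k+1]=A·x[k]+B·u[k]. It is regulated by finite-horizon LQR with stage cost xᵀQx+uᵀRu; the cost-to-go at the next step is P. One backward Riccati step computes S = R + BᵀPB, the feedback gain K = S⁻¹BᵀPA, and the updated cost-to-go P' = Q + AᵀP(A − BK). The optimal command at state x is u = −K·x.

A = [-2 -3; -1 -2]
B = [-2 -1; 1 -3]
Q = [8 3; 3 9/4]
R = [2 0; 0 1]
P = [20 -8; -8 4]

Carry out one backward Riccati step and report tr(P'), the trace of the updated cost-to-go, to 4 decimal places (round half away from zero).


BᵀP = [-48.0000 20.0000; 4.0000 -4.0000]
S = R + BᵀPB = [2 0; 0 1] + [116.0000 -12.0000; -12.0000 8.0000] = [118.0000 -12.0000; -12.0000 9.0000]
BᵀPA = [76.0000 104.0000; -4.0000 -4.0000]
K = S⁻¹·BᵀPA = [0.6928 0.9673; 0.4793 0.8453]
A−BK = [-0.1351 -0.2200; -0.2549 -0.4314]
AᵀP(A−BK) = [1.2636 1.8649; 1.8649 2.7800]
P' = Q + AᵀP(A−BK) = [9.2636 4.8649; 4.8649 5.0300]
tr(P') = 14.2936

14.2936


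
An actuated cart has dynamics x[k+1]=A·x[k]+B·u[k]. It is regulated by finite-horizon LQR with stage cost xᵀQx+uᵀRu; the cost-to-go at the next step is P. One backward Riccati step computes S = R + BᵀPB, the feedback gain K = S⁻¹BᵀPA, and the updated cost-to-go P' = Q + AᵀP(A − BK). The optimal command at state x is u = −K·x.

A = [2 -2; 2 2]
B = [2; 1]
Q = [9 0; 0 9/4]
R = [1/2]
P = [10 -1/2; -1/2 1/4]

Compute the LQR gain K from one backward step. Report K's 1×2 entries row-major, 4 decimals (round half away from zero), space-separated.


BᵀP = [19.5000 -0.7500]
S = R + BᵀPB = [1/2] + [38.2500] = [38.7500]
BᵀPA = [37.5000 -40.5000]
K = S⁻¹·BᵀPA = [0.9677 -1.0452]
A−BK = [0.0645 0.0903; 1.0323 3.0452]
AᵀP(A−BK) = [0.7097 0.1935; 0.1935 2.6710]
P' = Q + AᵀP(A−BK) = [9.7097 0.1935; 0.1935 4.9210]
tr(P') = 14.6306

0.9677 -1.0452


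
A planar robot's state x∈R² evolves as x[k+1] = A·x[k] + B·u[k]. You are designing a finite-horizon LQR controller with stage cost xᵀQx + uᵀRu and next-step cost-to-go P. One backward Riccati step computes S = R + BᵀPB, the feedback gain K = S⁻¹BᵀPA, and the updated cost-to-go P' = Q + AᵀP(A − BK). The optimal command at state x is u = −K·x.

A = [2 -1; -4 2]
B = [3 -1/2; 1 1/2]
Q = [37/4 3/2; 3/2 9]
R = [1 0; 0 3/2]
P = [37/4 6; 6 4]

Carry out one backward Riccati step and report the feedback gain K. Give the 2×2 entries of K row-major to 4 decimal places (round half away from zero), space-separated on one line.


-0.1717 0.0859 -0.1429 0.0715

BᵀP = [33.7500 22.0000; -1.6250 -1.0000]
S = R + BᵀPB = [1 0; 0 3/2] + [123.2500 -5.8750; -5.8750 0.3125] = [124.2500 -5.8750; -5.8750 1.8125]
BᵀPA = [-20.5000 10.2500; 0.7500 -0.3750]
K = S⁻¹·BᵀPA = [-0.1717 0.0859; -0.1429 0.0715]
A−BK = [2.4438 -1.2219; -3.7568 1.8784]
AᵀP(A−BK) = [1.5864 -0.7932; -0.7932 0.3966]
P' = Q + AᵀP(A−BK) = [10.8364 0.7068; 0.7068 9.3966]
tr(P') = 20.2330


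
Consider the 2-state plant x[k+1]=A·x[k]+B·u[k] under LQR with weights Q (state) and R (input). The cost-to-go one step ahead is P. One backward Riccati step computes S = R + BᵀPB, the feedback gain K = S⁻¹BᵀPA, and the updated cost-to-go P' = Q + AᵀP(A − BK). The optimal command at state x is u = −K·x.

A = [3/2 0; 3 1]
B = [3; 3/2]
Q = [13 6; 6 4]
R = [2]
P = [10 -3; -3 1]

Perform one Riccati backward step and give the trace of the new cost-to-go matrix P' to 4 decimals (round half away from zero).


BᵀP = [25.5000 -7.5000]
S = R + BᵀPB = [2] + [65.2500] = [67.2500]
BᵀPA = [15.7500 -7.5000]
K = S⁻¹·BᵀPA = [0.2342 -0.1115]
A−BK = [0.7974 0.3346; 2.6487 1.1673]
AᵀP(A−BK) = [0.8113 0.2565; 0.2565 0.1636]
P' = Q + AᵀP(A−BK) = [13.8113 6.2565; 6.2565 4.1636]
tr(P') = 17.9749

17.9749


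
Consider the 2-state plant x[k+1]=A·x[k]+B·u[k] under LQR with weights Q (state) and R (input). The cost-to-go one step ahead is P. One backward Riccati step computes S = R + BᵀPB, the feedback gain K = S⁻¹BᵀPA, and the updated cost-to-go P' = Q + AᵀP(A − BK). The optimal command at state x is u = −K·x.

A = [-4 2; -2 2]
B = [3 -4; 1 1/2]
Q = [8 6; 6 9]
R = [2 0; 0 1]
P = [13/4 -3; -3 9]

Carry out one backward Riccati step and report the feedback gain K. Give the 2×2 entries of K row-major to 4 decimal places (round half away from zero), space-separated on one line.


BᵀP = [6.7500 0.0000; -14.5000 16.5000]
S = R + BᵀPB = [2 0; 0 1] + [20.2500 -27.0000; -27.0000 66.2500] = [22.2500 -27.0000; -27.0000 67.2500]
BᵀPA = [-27.0000 13.5000; 25.0000 4.0000]
K = S⁻¹·BᵀPA = [-1.4867 1.3239; -0.2251 0.5910]
A−BK = [-0.4405 0.3923; -0.4007 0.3805]
AᵀP(A−BK) = [5.4880 -5.0292; -5.0292 4.7627]
P' = Q + AᵀP(A−BK) = [13.4880 0.9708; 0.9708 13.7627]
tr(P') = 27.2507

-1.4867 1.3239 -0.2251 0.5910


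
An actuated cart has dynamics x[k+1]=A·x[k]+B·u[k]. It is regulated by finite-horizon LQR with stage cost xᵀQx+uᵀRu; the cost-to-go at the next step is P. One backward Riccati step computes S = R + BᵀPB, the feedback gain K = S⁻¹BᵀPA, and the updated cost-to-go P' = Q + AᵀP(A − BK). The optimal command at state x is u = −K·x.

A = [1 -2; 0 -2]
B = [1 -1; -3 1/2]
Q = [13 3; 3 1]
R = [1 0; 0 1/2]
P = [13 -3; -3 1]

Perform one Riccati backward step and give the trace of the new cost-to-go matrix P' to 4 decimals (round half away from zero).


17.3279

BᵀP = [22.0000 -6.0000; -14.5000 3.5000]
S = R + BᵀPB = [1 0; 0 1/2] + [40.0000 -25.0000; -25.0000 16.2500] = [41.0000 -25.0000; -25.0000 16.7500]
BᵀPA = [22.0000 -32.0000; -14.5000 22.0000]
K = S⁻¹·BᵀPA = [0.0972 0.2267; -0.7206 1.6518]
A−BK = [0.1822 -0.5749; 0.6518 -2.1457]
AᵀP(A−BK) = [0.4130 -1.0364; -1.0364 2.9150]
P' = Q + AᵀP(A−BK) = [13.4130 1.9636; 1.9636 3.9150]
tr(P') = 17.3279


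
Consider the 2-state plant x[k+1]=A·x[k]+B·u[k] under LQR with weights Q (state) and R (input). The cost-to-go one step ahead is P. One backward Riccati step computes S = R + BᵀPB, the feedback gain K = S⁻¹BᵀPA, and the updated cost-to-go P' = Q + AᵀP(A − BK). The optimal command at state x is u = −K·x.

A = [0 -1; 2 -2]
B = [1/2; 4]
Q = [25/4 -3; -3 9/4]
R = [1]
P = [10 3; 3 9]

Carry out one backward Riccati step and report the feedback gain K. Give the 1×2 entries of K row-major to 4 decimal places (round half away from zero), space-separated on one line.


BᵀP = [17.0000 37.5000]
S = R + BᵀPB = [1] + [158.5000] = [159.5000]
BᵀPA = [75.0000 -92.0000]
K = S⁻¹·BᵀPA = [0.4702 -0.5768]
A−BK = [-0.2351 -0.7116; 0.1191 0.3072]
AᵀP(A−BK) = [0.7335 1.2602; 1.2602 4.9342]
P' = Q + AᵀP(A−BK) = [6.9835 -1.7398; -1.7398 7.1842]
tr(P') = 14.1677

0.4702 -0.5768


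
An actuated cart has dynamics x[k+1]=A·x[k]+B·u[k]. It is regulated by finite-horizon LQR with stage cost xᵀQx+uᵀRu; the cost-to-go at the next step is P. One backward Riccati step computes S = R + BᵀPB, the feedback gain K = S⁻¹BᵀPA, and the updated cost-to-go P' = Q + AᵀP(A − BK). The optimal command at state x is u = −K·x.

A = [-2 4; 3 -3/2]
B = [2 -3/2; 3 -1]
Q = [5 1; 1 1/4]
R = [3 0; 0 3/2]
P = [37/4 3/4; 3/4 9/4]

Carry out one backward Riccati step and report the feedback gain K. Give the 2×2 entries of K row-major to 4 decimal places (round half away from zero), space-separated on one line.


BᵀP = [20.7500 8.2500; -14.6250 -3.3750]
S = R + BᵀPB = [3 0; 0 3/2] + [66.2500 -39.3750; -39.3750 25.3125] = [69.2500 -39.3750; -39.3750 26.8125]
BᵀPA = [-16.7500 70.6250; 19.1250 -53.4375]
K = S⁻¹·BᵀPA = [0.9920 -0.6870; 2.1701 -3.0018]
A−BK = [-0.7289 0.8712; 2.1940 -2.4409]
AᵀP(A−BK) = [23.3629 -26.9715; -26.9715 32.1688]
P' = Q + AᵀP(A−BK) = [28.3629 -25.9715; -25.9715 32.4188]
tr(P') = 60.7817

0.9920 -0.6870 2.1701 -3.0018


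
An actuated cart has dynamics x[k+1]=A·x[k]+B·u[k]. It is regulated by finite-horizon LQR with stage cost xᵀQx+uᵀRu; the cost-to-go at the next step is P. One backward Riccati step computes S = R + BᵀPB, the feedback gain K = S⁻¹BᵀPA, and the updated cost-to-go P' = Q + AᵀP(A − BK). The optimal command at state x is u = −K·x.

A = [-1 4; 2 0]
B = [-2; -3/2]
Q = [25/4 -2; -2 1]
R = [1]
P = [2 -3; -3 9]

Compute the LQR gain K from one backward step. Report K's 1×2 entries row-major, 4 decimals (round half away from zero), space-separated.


-1.3778 0.1778

BᵀP = [0.5000 -7.5000]
S = R + BᵀPB = [1] + [10.2500] = [11.2500]
BᵀPA = [-15.5000 2.0000]
K = S⁻¹·BᵀPA = [-1.3778 0.1778]
A−BK = [-3.7556 4.3556; -0.0667 0.2667]
AᵀP(A−BK) = [28.6444 -29.2444; -29.2444 31.6444]
P' = Q + AᵀP(A−BK) = [34.8944 -31.2444; -31.2444 32.6444]
tr(P') = 67.5389


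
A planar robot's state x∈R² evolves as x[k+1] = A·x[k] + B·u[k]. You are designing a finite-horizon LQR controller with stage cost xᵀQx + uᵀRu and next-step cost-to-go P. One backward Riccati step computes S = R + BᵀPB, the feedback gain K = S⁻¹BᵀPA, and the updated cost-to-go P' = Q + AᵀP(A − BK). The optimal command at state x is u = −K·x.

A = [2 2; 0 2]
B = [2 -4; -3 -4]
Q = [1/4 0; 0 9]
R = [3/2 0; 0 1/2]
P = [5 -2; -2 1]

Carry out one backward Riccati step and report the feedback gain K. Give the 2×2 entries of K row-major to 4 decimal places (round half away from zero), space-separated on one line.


BᵀP = [16.0000 -7.0000; -12.0000 4.0000]
S = R + BᵀPB = [3/2 0; 0 1/2] + [53.0000 -36.0000; -36.0000 32.0000] = [54.5000 -36.0000; -36.0000 32.5000]
BᵀPA = [32.0000 18.0000; -24.0000 -16.0000]
K = S⁻¹·BᵀPA = [0.3703 0.0189; -0.3282 -0.4713]
A−BK = [-0.0537 0.0768; -0.2020 0.1715]
AᵀP(A−BK) = [0.2714 0.0821; 0.0821 0.1178]
P' = Q + AᵀP(A−BK) = [0.5214 0.0821; 0.0821 9.1178]
tr(P') = 9.6393

0.3703 0.0189 -0.3282 -0.4713


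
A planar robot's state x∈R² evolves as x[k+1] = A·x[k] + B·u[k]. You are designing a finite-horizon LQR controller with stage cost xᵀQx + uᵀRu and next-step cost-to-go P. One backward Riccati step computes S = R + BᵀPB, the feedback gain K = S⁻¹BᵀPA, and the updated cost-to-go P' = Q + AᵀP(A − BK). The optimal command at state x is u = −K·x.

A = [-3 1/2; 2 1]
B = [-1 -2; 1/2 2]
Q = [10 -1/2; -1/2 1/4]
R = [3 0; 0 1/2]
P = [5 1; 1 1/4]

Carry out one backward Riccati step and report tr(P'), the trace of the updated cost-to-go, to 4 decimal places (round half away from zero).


11.7630

BᵀP = [-4.5000 -0.8750; -8.0000 -1.5000]
S = R + BᵀPB = [3 0; 0 1/2] + [4.0625 7.2500; 7.2500 13.0000] = [7.0625 7.2500; 7.2500 13.5000]
BᵀPA = [11.7500 -3.1250; 21.0000 -5.5000]
K = S⁻¹·BᵀPA = [0.1490 -0.0541; 1.4755 -0.3784]
A−BK = [0.1001 -0.3108; -1.0256 1.7838]
AᵀP(A−BK) = [1.2630 -0.4189; -0.4189 0.2500]
P' = Q + AᵀP(A−BK) = [11.2630 -0.9189; -0.9189 0.5000]
tr(P') = 11.7630


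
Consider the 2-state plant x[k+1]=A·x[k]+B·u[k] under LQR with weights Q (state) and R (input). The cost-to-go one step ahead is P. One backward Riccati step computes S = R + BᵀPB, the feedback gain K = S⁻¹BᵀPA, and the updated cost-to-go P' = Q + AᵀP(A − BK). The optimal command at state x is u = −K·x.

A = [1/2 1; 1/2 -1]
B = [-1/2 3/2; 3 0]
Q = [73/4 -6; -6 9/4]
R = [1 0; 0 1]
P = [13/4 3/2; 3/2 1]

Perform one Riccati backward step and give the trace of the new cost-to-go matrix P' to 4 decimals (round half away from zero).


20.9483

BᵀP = [2.8750 2.2500; 4.8750 2.2500]
S = R + BᵀPB = [1 0; 0 1] + [5.3125 4.3125; 4.3125 7.3125] = [6.3125 4.3125; 4.3125 8.3125]
BᵀPA = [2.5625 0.6250; 3.5625 2.6250]
K = S⁻¹·BᵀPA = [0.1753 -0.1808; 0.3376 0.4096]
A−BK = [0.0812 0.2952; -0.0258 -0.4576]
AᵀP(A−BK) = [0.1605 0.1292; 0.1292 0.2878]
P' = Q + AᵀP(A−BK) = [18.4105 -5.8708; -5.8708 2.5378]
tr(P') = 20.9483


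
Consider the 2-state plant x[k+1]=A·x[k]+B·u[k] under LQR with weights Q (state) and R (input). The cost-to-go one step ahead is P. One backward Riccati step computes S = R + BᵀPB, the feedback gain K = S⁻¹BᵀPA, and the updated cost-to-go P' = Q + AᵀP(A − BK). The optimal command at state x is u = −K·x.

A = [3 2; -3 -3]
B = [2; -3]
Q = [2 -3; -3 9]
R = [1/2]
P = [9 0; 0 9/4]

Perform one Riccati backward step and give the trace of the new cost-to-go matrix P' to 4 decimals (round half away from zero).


15.5991

BᵀP = [18.0000 -6.7500]
S = R + BᵀPB = [1/2] + [56.2500] = [56.7500]
BᵀPA = [74.2500 56.2500]
K = S⁻¹·BᵀPA = [1.3084 0.9912]
A−BK = [0.3833 0.0176; 0.9251 -0.0264]
AᵀP(A−BK) = [4.1035 0.6542; 0.6542 0.4956]
P' = Q + AᵀP(A−BK) = [6.1035 -2.3458; -2.3458 9.4956]
tr(P') = 15.5991


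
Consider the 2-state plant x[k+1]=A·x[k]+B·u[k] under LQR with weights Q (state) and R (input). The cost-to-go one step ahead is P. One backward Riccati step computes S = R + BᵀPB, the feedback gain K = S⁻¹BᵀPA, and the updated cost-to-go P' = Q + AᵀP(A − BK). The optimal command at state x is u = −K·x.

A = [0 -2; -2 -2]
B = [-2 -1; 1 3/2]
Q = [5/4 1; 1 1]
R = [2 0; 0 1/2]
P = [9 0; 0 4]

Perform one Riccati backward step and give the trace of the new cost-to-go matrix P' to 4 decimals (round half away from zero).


BᵀP = [-18.0000 4.0000; -9.0000 6.0000]
S = R + BᵀPB = [2 0; 0 1/2] + [40.0000 24.0000; 24.0000 18.0000] = [42.0000 24.0000; 24.0000 18.5000]
BᵀPA = [-8.0000 28.0000; -12.0000 6.0000]
K = S⁻¹·BᵀPA = [0.6965 1.8607; -1.5522 -2.0896]
A−BK = [-0.1592 -0.3682; -0.3682 -0.7264]
AᵀP(A−BK) = [2.9453 5.8109; 5.8109 12.4378]
P' = Q + AᵀP(A−BK) = [4.1953 6.8109; 6.8109 13.4378]
tr(P') = 17.6331

17.6331


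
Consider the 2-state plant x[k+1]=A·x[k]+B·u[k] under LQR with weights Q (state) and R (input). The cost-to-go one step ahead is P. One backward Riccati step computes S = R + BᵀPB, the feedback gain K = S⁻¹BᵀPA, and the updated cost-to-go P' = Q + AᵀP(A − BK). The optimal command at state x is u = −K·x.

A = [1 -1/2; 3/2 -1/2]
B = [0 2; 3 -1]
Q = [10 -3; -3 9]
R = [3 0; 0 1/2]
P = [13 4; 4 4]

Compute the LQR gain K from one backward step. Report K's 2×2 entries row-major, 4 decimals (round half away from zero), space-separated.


BᵀP = [12.0000 12.0000; 22.0000 4.0000]
S = R + BᵀPB = [3 0; 0 1/2] + [36.0000 12.0000; 12.0000 40.0000] = [39.0000 12.0000; 12.0000 40.5000]
BᵀPA = [30.0000 -12.0000; 28.0000 -13.0000]
K = S⁻¹·BᵀPA = [0.6123 -0.2299; 0.5099 -0.2529]
A−BK = [-0.0199 0.0057; 0.1729 -0.0632]
AᵀP(A−BK) = [1.3521 -0.5230; -0.5230 0.2040]
P' = Q + AᵀP(A−BK) = [11.3521 -3.5230; -3.5230 9.2040]
tr(P') = 20.5562

0.6123 -0.2299 0.5099 -0.2529


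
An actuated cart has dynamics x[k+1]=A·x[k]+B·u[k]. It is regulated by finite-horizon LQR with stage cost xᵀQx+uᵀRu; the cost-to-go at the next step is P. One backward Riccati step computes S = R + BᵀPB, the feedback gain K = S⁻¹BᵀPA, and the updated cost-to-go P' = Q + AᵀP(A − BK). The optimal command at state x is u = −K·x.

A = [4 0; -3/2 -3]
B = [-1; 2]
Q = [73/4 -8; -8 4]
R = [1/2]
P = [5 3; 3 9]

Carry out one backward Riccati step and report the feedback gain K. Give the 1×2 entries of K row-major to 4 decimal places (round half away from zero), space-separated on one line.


BᵀP = [1.0000 15.0000]
S = R + BᵀPB = [1/2] + [29.0000] = [29.5000]
BᵀPA = [-18.5000 -45.0000]
K = S⁻¹·BᵀPA = [-0.6271 -1.5254]
A−BK = [3.3729 -1.5254; -0.2458 0.0508]
AᵀP(A−BK) = [52.6483 -23.7203; -23.7203 12.3559]
P' = Q + AᵀP(A−BK) = [70.8983 -31.7203; -31.7203 16.3559]
tr(P') = 87.2542

-0.6271 -1.5254


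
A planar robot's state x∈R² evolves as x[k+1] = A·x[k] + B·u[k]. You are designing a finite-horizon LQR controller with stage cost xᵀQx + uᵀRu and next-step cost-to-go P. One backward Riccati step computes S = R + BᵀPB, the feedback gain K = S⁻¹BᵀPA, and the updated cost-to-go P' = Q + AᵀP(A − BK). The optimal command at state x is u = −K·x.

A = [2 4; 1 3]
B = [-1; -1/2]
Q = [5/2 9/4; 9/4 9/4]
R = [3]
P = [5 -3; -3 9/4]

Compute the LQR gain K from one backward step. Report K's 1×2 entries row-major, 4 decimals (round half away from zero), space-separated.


BᵀP = [-3.5000 1.8750]
S = R + BᵀPB = [3] + [2.5625] = [5.5625]
BᵀPA = [-5.1250 -8.3750]
K = S⁻¹·BᵀPA = [-0.9213 -1.5056]
A−BK = [1.0787 2.4944; 0.5393 2.2472]
AᵀP(A−BK) = [5.5281 9.0337; 9.0337 15.6404]
P' = Q + AᵀP(A−BK) = [8.0281 11.2837; 11.2837 17.8904]
tr(P') = 25.9185

-0.9213 -1.5056


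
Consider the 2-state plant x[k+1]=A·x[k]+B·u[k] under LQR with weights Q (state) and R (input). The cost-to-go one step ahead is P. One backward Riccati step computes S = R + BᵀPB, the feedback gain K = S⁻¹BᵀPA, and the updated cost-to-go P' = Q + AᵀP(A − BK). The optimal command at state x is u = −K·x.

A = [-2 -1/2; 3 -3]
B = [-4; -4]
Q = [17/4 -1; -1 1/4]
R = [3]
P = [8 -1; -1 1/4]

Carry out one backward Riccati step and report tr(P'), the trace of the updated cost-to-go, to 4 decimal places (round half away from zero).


BᵀP = [-28.0000 3.0000]
S = R + BᵀPB = [3] + [100.0000] = [103.0000]
BᵀPA = [65.0000 5.0000]
K = S⁻¹·BᵀPA = [0.6311 0.0485]
A−BK = [0.5243 -0.3058; 5.5243 -2.8058]
AᵀP(A−BK) = [5.2306 -1.9053; -1.9053 1.0073]
P' = Q + AᵀP(A−BK) = [9.4806 -2.9053; -2.9053 1.2573]
tr(P') = 10.7379

10.7379


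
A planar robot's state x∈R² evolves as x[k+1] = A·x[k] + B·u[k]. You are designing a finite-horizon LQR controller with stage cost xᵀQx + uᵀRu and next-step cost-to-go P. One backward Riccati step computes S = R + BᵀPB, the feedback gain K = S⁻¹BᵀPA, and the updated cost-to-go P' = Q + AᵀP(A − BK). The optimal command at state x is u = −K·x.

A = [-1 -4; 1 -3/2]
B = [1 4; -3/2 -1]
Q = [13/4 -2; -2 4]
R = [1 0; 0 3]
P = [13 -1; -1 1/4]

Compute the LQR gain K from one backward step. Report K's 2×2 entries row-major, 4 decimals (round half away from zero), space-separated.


-0.2502 -0.1701 -0.1933 -0.8918

BᵀP = [14.5000 -1.3750; 53.0000 -4.2500]
S = R + BᵀPB = [1 0; 0 3] + [16.5625 59.3750; 59.3750 216.2500] = [17.5625 59.3750; 59.3750 219.2500]
BᵀPA = [-15.8750 -55.9375; -57.2500 -205.6250]
K = S⁻¹·BᵀPA = [-0.2502 -0.1701; -0.1933 -0.8918]
A−BK = [0.0236 -0.2627; 0.4313 -2.6469]
AᵀP(A−BK) = [0.2081 0.3696; 0.3696 3.6729]
P' = Q + AᵀP(A−BK) = [3.4581 -1.6304; -1.6304 7.6729]
tr(P') = 11.1310


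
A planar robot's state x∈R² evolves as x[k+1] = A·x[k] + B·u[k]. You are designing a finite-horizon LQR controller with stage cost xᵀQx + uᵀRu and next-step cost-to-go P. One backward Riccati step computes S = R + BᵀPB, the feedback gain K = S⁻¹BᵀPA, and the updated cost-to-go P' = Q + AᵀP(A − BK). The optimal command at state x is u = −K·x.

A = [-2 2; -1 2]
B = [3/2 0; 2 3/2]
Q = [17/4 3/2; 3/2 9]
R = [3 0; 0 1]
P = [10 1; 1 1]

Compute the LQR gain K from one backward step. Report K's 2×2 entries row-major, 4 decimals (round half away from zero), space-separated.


-1.1189 1.1587 0.4228 -0.0256

BᵀP = [17.0000 3.5000; 1.5000 1.5000]
S = R + BᵀPB = [3 0; 0 1] + [32.5000 5.2500; 5.2500 2.2500] = [35.5000 5.2500; 5.2500 3.2500]
BᵀPA = [-37.5000 41.0000; -4.5000 6.0000]
K = S⁻¹·BᵀPA = [-1.1189 1.1587; 0.4228 -0.0256]
A−BK = [-0.3217 0.2619; 0.6036 -0.2790]
AᵀP(A−BK) = [4.9452 -4.6633; -4.6633 4.6463]
P' = Q + AᵀP(A−BK) = [9.1952 -3.1633; -3.1633 13.6463]
tr(P') = 22.8415


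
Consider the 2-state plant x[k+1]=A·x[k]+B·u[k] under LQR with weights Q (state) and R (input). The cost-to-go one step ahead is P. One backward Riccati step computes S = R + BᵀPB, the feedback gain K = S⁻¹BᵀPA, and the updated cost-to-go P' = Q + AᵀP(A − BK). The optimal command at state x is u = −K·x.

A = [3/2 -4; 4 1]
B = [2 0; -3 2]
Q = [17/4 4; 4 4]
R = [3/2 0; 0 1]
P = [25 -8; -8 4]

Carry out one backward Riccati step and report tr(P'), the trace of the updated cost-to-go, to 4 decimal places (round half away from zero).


BᵀP = [74.0000 -28.0000; -16.0000 8.0000]
S = R + BᵀPB = [3/2 0; 0 1] + [232.0000 -56.0000; -56.0000 16.0000] = [233.5000 -56.0000; -56.0000 17.0000]
BᵀPA = [-1.0000 -324.0000; 8.0000 72.0000]
K = S⁻¹·BᵀPA = [0.5171 -1.7708; 2.1740 -1.5981]
A−BK = [0.4658 -0.4583; 1.2034 -1.1164]
AᵀP(A−BK) = [7.3754 -6.9862; -6.9862 9.3077]
P' = Q + AᵀP(A−BK) = [11.6254 -2.9862; -2.9862 13.3077]
tr(P') = 24.9331

24.9331


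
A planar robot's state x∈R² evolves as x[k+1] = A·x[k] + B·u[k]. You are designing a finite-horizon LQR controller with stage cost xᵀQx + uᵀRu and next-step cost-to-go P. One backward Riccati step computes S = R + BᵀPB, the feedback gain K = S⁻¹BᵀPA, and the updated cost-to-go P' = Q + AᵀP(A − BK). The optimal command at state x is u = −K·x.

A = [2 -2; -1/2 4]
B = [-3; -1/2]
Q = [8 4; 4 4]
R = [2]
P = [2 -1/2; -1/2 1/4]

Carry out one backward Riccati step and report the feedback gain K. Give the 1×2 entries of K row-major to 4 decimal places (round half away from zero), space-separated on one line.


BᵀP = [-5.7500 1.3750]
S = R + BᵀPB = [2] + [16.5625] = [18.5625]
BᵀPA = [-12.1875 17.0000]
K = S⁻¹·BᵀPA = [-0.6566 0.9158]
A−BK = [0.0303 0.7475; -0.8283 4.4579]
AᵀP(A−BK) = [1.0606 -1.8384; -1.8384 4.4310]
P' = Q + AᵀP(A−BK) = [9.0606 2.1616; 2.1616 8.4310]
tr(P') = 17.4916

-0.6566 0.9158


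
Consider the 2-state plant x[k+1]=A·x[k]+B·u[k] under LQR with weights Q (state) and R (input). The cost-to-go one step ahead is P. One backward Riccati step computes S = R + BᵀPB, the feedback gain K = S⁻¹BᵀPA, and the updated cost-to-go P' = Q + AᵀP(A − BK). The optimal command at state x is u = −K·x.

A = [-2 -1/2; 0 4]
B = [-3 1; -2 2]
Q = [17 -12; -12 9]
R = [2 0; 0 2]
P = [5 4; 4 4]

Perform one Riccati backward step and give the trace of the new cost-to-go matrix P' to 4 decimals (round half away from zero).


31.7917

BᵀP = [-23.0000 -20.0000; 13.0000 12.0000]
S = R + BᵀPB = [2 0; 0 2] + [109.0000 -63.0000; -63.0000 37.0000] = [111.0000 -63.0000; -63.0000 39.0000]
BᵀPA = [46.0000 -68.5000; -26.0000 41.5000]
K = S⁻¹·BᵀPA = [0.4333 -0.1583; 0.0333 0.8083]
A−BK = [-0.7333 -1.7833; 0.8000 2.0667]
AᵀP(A−BK) = [0.9333 1.3000; 1.3000 4.8583]
P' = Q + AᵀP(A−BK) = [17.9333 -10.7000; -10.7000 13.8583]
tr(P') = 31.7917


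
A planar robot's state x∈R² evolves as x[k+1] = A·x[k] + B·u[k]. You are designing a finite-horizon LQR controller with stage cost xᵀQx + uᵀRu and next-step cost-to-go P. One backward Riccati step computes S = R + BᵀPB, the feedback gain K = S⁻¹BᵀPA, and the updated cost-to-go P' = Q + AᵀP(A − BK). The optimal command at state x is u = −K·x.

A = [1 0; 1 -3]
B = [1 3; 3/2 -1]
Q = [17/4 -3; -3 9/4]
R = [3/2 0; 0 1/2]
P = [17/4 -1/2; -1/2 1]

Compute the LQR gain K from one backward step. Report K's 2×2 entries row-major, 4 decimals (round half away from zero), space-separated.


0.4810 -1.0633 0.1446 0.4117

BᵀP = [3.5000 1.0000; 13.2500 -2.5000]
S = R + BᵀPB = [3/2 0; 0 1/2] + [5.0000 9.5000; 9.5000 42.2500] = [6.5000 9.5000; 9.5000 42.7500]
BᵀPA = [4.5000 -3.0000; 10.7500 7.5000]
K = S⁻¹·BᵀPA = [0.4810 -1.0633; 0.1446 0.4117]
A−BK = [0.0853 -0.1719; 0.4231 -0.9933]
AᵀP(A−BK) = [0.5313 -1.1412; -1.1412 2.7222]
P' = Q + AᵀP(A−BK) = [4.7813 -4.1412; -4.1412 4.9722]
tr(P') = 9.7535


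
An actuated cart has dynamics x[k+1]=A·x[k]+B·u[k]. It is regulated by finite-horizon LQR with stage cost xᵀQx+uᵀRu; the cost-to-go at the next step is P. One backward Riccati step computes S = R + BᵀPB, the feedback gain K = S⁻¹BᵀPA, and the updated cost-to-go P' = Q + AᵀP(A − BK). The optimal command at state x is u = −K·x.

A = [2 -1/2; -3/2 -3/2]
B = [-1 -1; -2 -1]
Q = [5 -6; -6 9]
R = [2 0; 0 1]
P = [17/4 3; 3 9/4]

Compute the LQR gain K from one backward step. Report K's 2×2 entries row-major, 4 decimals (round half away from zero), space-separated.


BᵀP = [-10.2500 -7.5000; -7.2500 -5.2500]
S = R + BᵀPB = [2 0; 0 1] + [25.2500 17.7500; 17.7500 12.5000] = [27.2500 17.7500; 17.7500 13.5000]
BᵀPA = [-9.2500 16.3750; -6.6250 11.5000]
K = S⁻¹·BᵀPA = [-0.1379 0.3207; -0.3095 0.4302]
A−BK = [1.5527 0.2509; -2.0852 -0.4284]
AᵀP(A−BK) = [0.7370 -0.1210; -0.1210 0.4263]
P' = Q + AᵀP(A−BK) = [5.7370 -6.1210; -6.1210 9.4263]
tr(P') = 15.1633

-0.1379 0.3207 -0.3095 0.4302


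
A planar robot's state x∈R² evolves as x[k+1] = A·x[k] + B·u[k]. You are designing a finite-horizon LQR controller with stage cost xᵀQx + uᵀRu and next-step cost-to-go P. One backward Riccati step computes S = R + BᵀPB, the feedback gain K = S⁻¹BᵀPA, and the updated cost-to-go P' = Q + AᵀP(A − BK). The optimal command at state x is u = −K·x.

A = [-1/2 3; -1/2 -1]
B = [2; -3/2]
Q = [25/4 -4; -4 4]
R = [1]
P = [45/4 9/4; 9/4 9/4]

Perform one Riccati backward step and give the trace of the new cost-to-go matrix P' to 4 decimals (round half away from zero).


BᵀP = [19.1250 1.1250]
S = R + BᵀPB = [1] + [36.5625] = [37.5625]
BᵀPA = [-10.1250 56.2500]
K = S⁻¹·BᵀPA = [-0.2696 1.4975]
A−BK = [0.0391 0.0050; -0.9043 1.2463]
AᵀP(A−BK) = [1.7708 -2.8378; -2.8378 5.7654]
P' = Q + AᵀP(A−BK) = [8.0208 -6.8378; -6.8378 9.7654]
tr(P') = 17.7862

17.7862


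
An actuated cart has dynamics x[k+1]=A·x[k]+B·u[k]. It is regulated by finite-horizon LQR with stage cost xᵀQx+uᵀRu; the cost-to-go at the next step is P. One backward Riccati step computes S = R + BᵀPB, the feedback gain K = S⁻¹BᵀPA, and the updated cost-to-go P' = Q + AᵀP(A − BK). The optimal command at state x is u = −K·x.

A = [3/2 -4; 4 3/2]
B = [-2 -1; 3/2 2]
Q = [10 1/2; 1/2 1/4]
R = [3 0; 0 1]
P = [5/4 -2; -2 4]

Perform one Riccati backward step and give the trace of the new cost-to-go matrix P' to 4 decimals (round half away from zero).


16.3333

BᵀP = [-5.5000 10.0000; -5.2500 10.0000]
S = R + BᵀPB = [3 0; 0 1] + [26.0000 25.5000; 25.5000 25.2500] = [29.0000 25.5000; 25.5000 26.2500]
BᵀPA = [31.7500 37.0000; 32.1250 36.0000]
K = S⁻¹·BᵀPA = [0.1284 0.4797; 1.0991 0.9054]
A−BK = [2.8559 -2.1351; 1.6092 -1.0304]
AᵀP(A−BK) = [3.4279 -0.3176; -0.3176 2.6554]
P' = Q + AᵀP(A−BK) = [13.4279 0.1824; 0.1824 2.9054]
tr(P') = 16.3333


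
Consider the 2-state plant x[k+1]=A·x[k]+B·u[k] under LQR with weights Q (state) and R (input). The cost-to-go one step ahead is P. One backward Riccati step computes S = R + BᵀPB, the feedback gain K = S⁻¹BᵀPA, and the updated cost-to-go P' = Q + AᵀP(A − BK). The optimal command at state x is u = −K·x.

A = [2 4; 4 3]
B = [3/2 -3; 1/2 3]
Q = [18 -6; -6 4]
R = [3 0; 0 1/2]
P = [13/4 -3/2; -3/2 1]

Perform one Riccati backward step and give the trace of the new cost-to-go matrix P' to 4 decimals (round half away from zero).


31.9854

BᵀP = [4.1250 -1.7500; -14.2500 7.5000]
S = R + BᵀPB = [3 0; 0 1/2] + [5.3125 -17.6250; -17.6250 65.2500] = [8.3125 -17.6250; -17.6250 65.7500]
BᵀPA = [1.2500 11.2500; 1.5000 -34.5000]
K = S⁻¹·BᵀPA = [0.4605 0.5580; 0.1462 -0.3751]
A−BK = [1.7480 2.0376; 3.3310 3.8465]
AᵀP(A−BK) = [4.2051 4.8653; 4.8653 5.7804]
P' = Q + AᵀP(A−BK) = [22.2051 -1.1347; -1.1347 9.7804]
tr(P') = 31.9854


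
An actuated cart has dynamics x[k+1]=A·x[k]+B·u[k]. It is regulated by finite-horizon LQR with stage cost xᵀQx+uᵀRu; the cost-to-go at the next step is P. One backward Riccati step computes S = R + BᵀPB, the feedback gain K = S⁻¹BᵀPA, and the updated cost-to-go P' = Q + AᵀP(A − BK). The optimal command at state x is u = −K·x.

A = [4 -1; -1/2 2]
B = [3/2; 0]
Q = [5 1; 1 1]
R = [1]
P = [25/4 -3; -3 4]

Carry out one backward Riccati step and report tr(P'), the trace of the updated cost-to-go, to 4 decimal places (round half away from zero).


25.9336

BᵀP = [9.3750 -4.5000]
S = R + BᵀPB = [1] + [14.0625] = [15.0625]
BᵀPA = [39.7500 -18.3750]
K = S⁻¹·BᵀPA = [2.6390 -1.2199]
A−BK = [0.0415 0.8299; -0.5000 2.0000]
AᵀP(A−BK) = [8.0996 -6.0083; -6.0083 11.8340]
P' = Q + AᵀP(A−BK) = [13.0996 -5.0083; -5.0083 12.8340]
tr(P') = 25.9336


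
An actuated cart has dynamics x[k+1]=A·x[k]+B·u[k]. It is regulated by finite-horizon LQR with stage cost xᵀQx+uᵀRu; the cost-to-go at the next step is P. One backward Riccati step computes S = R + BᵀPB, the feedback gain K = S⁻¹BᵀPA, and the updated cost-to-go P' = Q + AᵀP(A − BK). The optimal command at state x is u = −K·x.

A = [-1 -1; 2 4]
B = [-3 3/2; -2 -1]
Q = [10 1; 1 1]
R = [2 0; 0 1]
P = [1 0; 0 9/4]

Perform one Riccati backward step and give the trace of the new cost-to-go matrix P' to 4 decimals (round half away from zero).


18.3591

BᵀP = [-3.0000 -4.5000; 1.5000 -2.2500]
S = R + BᵀPB = [2 0; 0 1] + [18.0000 0.0000; 0.0000 4.5000] = [20.0000 0.0000; 0.0000 5.5000]
BᵀPA = [-6.0000 -15.0000; -6.0000 -10.5000]
K = S⁻¹·BᵀPA = [-0.3000 -0.7500; -1.0909 -1.9091]
A−BK = [-0.2636 -0.3864; 0.3091 0.5909]
AᵀP(A−BK) = [1.6545 3.0455; 3.0455 5.7045]
P' = Q + AᵀP(A−BK) = [11.6545 4.0455; 4.0455 6.7045]
tr(P') = 18.3591


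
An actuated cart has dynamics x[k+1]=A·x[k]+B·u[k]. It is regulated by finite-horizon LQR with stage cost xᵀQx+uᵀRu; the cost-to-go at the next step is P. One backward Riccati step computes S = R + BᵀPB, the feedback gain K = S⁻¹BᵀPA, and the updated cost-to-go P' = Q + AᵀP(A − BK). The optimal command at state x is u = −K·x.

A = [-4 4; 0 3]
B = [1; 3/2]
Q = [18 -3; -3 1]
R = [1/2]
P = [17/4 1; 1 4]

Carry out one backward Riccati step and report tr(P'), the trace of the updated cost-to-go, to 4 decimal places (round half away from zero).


67.8358

BᵀP = [5.7500 7.0000]
S = R + BᵀPB = [1/2] + [16.2500] = [16.7500]
BᵀPA = [-23.0000 44.0000]
K = S⁻¹·BᵀPA = [-1.3731 2.6269]
A−BK = [-2.6269 1.3731; 2.0597 -0.9403]
AᵀP(A−BK) = [36.4179 -19.5821; -19.5821 12.4179]
P' = Q + AᵀP(A−BK) = [54.4179 -22.5821; -22.5821 13.4179]
tr(P') = 67.8358


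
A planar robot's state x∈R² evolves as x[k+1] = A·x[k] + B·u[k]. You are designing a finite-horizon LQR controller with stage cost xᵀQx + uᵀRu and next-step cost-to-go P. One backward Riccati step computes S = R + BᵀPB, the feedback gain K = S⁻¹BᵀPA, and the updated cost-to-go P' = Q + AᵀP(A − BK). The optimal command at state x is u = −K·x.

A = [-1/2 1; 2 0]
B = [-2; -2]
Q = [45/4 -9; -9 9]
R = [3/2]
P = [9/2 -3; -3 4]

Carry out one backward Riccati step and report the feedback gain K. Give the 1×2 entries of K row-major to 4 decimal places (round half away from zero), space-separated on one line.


BᵀP = [-3.0000 -2.0000]
S = R + BᵀPB = [3/2] + [10.0000] = [11.5000]
BᵀPA = [-2.5000 -3.0000]
K = S⁻¹·BᵀPA = [-0.2174 -0.2609]
A−BK = [-0.9348 0.4783; 1.5652 -0.5217]
AᵀP(A−BK) = [22.5815 -8.9022; -8.9022 3.7174]
P' = Q + AᵀP(A−BK) = [33.8315 -17.9022; -17.9022 12.7174]
tr(P') = 46.5489

-0.2174 -0.2609


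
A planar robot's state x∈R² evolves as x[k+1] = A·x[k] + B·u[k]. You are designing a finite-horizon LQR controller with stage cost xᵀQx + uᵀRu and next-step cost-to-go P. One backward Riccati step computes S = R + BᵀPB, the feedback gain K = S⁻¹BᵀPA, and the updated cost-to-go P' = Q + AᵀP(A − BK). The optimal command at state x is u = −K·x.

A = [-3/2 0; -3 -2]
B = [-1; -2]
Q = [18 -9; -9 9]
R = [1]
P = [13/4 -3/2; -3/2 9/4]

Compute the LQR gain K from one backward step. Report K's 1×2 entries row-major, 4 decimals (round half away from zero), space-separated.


1.2931 0.8276

BᵀP = [-0.2500 -3.0000]
S = R + BᵀPB = [1] + [6.2500] = [7.2500]
BᵀPA = [9.3750 6.0000]
K = S⁻¹·BᵀPA = [1.2931 0.8276]
A−BK = [-0.2069 0.8276; -0.4138 -0.3448]
AᵀP(A−BK) = [1.9397 1.2414; 1.2414 4.0345]
P' = Q + AᵀP(A−BK) = [19.9397 -7.7586; -7.7586 13.0345]
tr(P') = 32.9741


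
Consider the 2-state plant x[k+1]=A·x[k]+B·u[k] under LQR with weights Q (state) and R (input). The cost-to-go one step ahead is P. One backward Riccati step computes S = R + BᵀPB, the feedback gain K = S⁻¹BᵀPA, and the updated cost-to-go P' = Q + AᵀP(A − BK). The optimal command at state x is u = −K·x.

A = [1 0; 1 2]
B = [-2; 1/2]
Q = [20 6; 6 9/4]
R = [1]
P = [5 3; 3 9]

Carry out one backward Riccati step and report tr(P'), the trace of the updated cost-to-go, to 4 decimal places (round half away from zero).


BᵀP = [-8.5000 -1.5000]
S = R + BᵀPB = [1] + [16.2500] = [17.2500]
BᵀPA = [-10.0000 -3.0000]
K = S⁻¹·BᵀPA = [-0.5797 -0.1739]
A−BK = [-0.1594 -0.3478; 1.2899 2.0870]
AᵀP(A−BK) = [14.2029 22.2609; 22.2609 35.4783]
P' = Q + AᵀP(A−BK) = [34.2029 28.2609; 28.2609 37.7283]
tr(P') = 71.9312

71.9312


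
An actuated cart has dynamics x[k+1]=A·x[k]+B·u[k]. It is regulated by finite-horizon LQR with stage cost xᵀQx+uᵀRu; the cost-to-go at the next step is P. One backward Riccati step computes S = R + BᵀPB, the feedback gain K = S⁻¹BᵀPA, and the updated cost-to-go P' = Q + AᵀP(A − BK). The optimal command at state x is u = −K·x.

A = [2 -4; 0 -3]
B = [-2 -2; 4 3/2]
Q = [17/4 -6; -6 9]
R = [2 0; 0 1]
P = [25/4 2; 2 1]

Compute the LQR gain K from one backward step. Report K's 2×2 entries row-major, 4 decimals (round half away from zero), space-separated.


0.2532 -1.1969 -1.3095 3.4629

BᵀP = [-4.5000 0.0000; -9.5000 -2.5000]
S = R + BᵀPB = [2 0; 0 1] + [9.0000 9.0000; 9.0000 15.2500] = [11.0000 9.0000; 9.0000 16.2500]
BᵀPA = [-9.0000 18.0000; -19.0000 45.5000]
K = S⁻¹·BᵀPA = [0.2532 -1.1969; -1.3095 3.4629]
A−BK = [-0.1125 0.5320; 0.9514 -3.4066]
AᵀP(A−BK) = [2.3990 -6.9770; -6.9770 20.9821]
P' = Q + AᵀP(A−BK) = [6.6490 -12.9770; -12.9770 29.9821]
tr(P') = 36.6311


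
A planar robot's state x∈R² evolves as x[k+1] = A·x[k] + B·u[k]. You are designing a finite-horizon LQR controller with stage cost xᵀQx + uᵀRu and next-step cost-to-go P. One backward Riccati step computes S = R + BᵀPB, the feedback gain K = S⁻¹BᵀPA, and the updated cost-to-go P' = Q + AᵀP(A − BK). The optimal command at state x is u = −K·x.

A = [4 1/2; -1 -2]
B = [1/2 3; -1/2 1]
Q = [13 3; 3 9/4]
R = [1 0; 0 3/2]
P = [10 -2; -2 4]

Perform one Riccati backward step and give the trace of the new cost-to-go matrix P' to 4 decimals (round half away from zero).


31.2185

BᵀP = [6.0000 -3.0000; 28.0000 -2.0000]
S = R + BᵀPB = [1 0; 0 3/2] + [4.5000 15.0000; 15.0000 82.0000] = [5.5000 15.0000; 15.0000 83.5000]
BᵀPA = [27.0000 9.0000; 114.0000 18.0000]
K = S⁻¹·BᵀPA = [2.3244 2.0555; 0.9477 -0.1537]
A−BK = [-0.0053 -0.0667; -0.7855 -0.8186]
AᵀP(A−BK) = [9.2017 7.0213; 7.0213 6.7668]
P' = Q + AᵀP(A−BK) = [22.2017 10.0213; 10.0213 9.0168]
tr(P') = 31.2185


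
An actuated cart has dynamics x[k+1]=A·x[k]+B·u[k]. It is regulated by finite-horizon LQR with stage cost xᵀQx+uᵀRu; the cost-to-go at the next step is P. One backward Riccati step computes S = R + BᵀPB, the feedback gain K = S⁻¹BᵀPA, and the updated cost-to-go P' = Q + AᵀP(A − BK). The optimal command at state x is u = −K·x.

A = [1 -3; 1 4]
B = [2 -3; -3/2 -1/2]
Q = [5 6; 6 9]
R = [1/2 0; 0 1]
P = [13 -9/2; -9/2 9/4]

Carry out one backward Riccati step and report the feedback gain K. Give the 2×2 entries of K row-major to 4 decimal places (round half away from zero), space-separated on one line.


BᵀP = [32.7500 -12.3750; -36.7500 12.3750]
S = R + BᵀPB = [1/2 0; 0 1] + [84.0625 -92.0625; -92.0625 104.0625] = [84.5625 -92.0625; -92.0625 105.0625]
BᵀPA = [20.3750 -147.7500; -24.3750 159.7500]
K = S⁻¹·BᵀPA = [-0.2528 -1.9959; -0.4536 -0.2284]
A−BK = [0.1450 0.3066; 0.3939 0.8920]
AᵀP(A−BK) = [0.3461 0.5989; 0.5989 2.5948]
P' = Q + AᵀP(A−BK) = [5.3461 6.5989; 6.5989 11.5948]
tr(P') = 16.9409

-0.2528 -1.9959 -0.4536 -0.2284


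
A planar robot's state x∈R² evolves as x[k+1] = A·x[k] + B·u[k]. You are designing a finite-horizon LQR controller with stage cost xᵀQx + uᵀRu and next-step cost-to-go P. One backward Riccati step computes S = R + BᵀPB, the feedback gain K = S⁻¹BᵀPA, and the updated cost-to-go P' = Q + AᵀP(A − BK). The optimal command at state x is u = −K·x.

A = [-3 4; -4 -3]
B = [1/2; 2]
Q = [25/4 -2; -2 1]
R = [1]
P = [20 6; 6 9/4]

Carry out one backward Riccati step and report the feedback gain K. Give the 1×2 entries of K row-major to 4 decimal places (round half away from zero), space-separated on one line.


BᵀP = [22.0000 7.5000]
S = R + BᵀPB = [1] + [26.0000] = [27.0000]
BᵀPA = [-96.0000 65.5000]
K = S⁻¹·BᵀPA = [-3.5556 2.4259]
A−BK = [-1.2222 2.7870; 3.1111 -7.8519]
AᵀP(A−BK) = [18.6667 -22.1111; -22.1111 37.3519]
P' = Q + AᵀP(A−BK) = [24.9167 -24.1111; -24.1111 38.3519]
tr(P') = 63.2685

-3.5556 2.4259


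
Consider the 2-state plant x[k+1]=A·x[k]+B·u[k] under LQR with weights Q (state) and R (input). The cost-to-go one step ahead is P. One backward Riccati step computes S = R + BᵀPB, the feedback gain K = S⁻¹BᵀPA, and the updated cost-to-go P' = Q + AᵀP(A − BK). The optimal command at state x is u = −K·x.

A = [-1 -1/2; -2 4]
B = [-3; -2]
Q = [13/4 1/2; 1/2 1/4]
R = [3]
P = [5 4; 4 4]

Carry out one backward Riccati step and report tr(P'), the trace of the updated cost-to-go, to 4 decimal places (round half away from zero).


12.4174

BᵀP = [-23.0000 -20.0000]
S = R + BᵀPB = [3] + [109.0000] = [112.0000]
BᵀPA = [63.0000 -68.5000]
K = S⁻¹·BᵀPA = [0.5625 -0.6116]
A−BK = [0.6875 -2.3348; -0.8750 2.7768]
AᵀP(A−BK) = [1.5625 -2.9688; -2.9688 7.3549]
P' = Q + AᵀP(A−BK) = [4.8125 -2.4688; -2.4688 7.6049]
tr(P') = 12.4174


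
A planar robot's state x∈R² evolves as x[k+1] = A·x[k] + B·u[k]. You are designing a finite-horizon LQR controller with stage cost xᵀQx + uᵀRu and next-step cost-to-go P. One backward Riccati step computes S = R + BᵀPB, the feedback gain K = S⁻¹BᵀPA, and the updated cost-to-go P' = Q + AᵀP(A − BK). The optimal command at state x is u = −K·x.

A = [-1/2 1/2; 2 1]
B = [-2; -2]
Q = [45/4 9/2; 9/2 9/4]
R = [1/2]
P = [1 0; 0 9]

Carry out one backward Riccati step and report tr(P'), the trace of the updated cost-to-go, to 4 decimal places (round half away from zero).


19.8395

BᵀP = [-2.0000 -18.0000]
S = R + BᵀPB = [1/2] + [40.0000] = [40.5000]
BᵀPA = [-35.0000 -19.0000]
K = S⁻¹·BᵀPA = [-0.8642 -0.4691]
A−BK = [-2.2284 -0.4383; 0.2716 0.0617]
AᵀP(A−BK) = [6.0031 1.3302; 1.3302 0.3364]
P' = Q + AᵀP(A−BK) = [17.2531 5.8302; 5.8302 2.5864]
tr(P') = 19.8395


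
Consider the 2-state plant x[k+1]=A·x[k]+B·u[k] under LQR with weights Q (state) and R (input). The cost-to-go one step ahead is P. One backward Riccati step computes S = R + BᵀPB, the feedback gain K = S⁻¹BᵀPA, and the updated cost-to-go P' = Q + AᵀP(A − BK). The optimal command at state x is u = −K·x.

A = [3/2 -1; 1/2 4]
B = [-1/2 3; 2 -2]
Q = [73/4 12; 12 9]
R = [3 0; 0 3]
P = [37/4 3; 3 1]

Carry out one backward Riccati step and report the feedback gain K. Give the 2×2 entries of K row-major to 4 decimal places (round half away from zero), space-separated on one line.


BᵀP = [1.3750 0.5000; 21.7500 7.0000]
S = R + BᵀPB = [3 0; 0 3] + [0.3125 3.1250; 3.1250 51.2500] = [3.3125 3.1250; 3.1250 54.2500]
BᵀPA = [2.3125 0.6250; 36.1250 6.2500]
K = S⁻¹·BᵀPA = [0.0739 0.0846; 0.6616 0.1103]
A−BK = [-0.4480 -1.2887; 1.6754 4.0515]
AᵀP(A−BK) = [1.4898 0.4435; 0.4435 0.5075]
P' = Q + AᵀP(A−BK) = [19.7398 12.4435; 12.4435 9.5075]
tr(P') = 29.2473

0.0739 0.0846 0.6616 0.1103


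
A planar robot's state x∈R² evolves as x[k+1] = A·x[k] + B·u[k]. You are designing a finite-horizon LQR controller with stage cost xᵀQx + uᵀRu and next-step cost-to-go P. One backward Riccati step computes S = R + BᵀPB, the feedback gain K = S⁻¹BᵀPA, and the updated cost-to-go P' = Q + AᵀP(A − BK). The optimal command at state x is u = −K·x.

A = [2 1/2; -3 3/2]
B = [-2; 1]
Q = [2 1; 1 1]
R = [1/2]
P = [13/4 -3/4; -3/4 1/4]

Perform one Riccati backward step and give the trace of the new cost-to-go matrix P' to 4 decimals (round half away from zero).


4.1530

BᵀP = [-7.2500 1.7500]
S = R + BᵀPB = [1/2] + [16.2500] = [16.7500]
BᵀPA = [-19.7500 -1.0000]
K = S⁻¹·BᵀPA = [-1.1791 -0.0597]
A−BK = [-0.3582 0.3806; -1.8209 1.5597]
AᵀP(A−BK) = [0.9627 -0.1791; -0.1791 0.1903]
P' = Q + AᵀP(A−BK) = [2.9627 0.8209; 0.8209 1.1903]
tr(P') = 4.1530
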